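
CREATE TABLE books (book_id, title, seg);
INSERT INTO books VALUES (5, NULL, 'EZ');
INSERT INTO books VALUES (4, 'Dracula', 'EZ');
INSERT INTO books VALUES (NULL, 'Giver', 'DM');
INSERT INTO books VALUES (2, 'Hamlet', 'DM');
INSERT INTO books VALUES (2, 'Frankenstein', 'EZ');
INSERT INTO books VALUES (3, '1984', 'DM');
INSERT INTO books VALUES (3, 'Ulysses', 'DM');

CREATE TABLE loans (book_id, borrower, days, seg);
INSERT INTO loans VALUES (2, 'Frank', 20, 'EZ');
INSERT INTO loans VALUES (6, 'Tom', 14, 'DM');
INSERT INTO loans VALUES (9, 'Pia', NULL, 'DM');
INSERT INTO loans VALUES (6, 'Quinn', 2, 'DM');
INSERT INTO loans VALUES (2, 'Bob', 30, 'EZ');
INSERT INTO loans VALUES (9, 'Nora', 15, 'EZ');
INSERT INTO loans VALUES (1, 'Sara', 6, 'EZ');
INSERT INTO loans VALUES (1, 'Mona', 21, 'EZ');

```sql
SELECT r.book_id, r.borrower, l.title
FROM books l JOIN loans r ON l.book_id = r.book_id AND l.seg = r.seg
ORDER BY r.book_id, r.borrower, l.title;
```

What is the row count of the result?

INNER JOIN keeps only pairs where the ON condition holds.
Matching on l.book_id = r.book_id AND l.seg = r.seg. A NULL in a compared column never satisfies the condition.
- l (book_id=5, seg=EZ) has no partner → excluded.
- l (book_id=4, seg=EZ) has no partner → excluded.
- l (book_id=NULL, seg=DM) has no partner → excluded.
- l (book_id=2, seg=DM) has no partner → excluded.
- l (book_id=2, seg=EZ) pairs with 2 row(s) of r.
- l (book_id=3, seg=DM) has no partner → excluded.
- l (book_id=3, seg=DM) has no partner → excluded.
Total: 2 rows.

2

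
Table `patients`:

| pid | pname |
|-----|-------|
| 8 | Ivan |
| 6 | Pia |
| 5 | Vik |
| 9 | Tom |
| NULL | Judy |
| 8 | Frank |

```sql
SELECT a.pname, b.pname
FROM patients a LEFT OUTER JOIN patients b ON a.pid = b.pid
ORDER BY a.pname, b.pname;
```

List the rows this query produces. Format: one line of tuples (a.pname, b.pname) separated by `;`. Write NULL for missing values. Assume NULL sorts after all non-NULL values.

LEFT JOIN keeps every row from `patients a`; unmatched rows get NULL for `patients b`'s columns.
Matching on a.pid = b.pid. A NULL in a compared column never satisfies the condition.
- pid=8: 2 matching b row(s), so 2 row(s) emitted.
- pid=6: 1 matching b row(s), so 1 row(s) emitted.
- pid=5: 1 matching b row(s), so 1 row(s) emitted.
- pid=9: 1 matching b row(s), so 1 row(s) emitted.
- pid=NULL: no b row matches, row kept with b columns NULL.
- pid=8: 2 matching b row(s), so 2 row(s) emitted.
After projecting and ordering:
a.pname | b.pname
Frank | Frank
Frank | Ivan
Ivan | Frank
Ivan | Ivan
Judy | NULL
Pia | Pia
Tom | Tom
Vik | Vik

(Frank, Frank); (Frank, Ivan); (Ivan, Frank); (Ivan, Ivan); (Judy, NULL); (Pia, Pia); (Tom, Tom); (Vik, Vik)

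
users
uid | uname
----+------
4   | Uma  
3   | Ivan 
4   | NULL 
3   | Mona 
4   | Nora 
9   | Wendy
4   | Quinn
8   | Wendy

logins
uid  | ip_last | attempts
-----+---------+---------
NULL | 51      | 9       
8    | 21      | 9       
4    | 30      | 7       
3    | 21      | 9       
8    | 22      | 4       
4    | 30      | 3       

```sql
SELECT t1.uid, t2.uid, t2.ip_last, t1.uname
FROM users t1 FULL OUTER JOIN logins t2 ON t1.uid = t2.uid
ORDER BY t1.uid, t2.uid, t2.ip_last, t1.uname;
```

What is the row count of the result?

14

FULL OUTER JOIN keeps every row from both sides; unmatched rows get NULL for the other side's columns.
Matching on t1.uid = t2.uid. A NULL in a compared column never satisfies the condition.
- uid=4: 2 matching t2 row(s), so 2 row(s) emitted.
- uid=3: 1 matching t2 row(s), so 1 row(s) emitted.
- uid=4: 2 matching t2 row(s), so 2 row(s) emitted.
- uid=3: 1 matching t2 row(s), so 1 row(s) emitted.
- uid=4: 2 matching t2 row(s), so 2 row(s) emitted.
- uid=9: no t2 row matches, row kept with t2 columns NULL.
- uid=4: 2 matching t2 row(s), so 2 row(s) emitted.
- uid=8: 2 matching t2 row(s), so 2 row(s) emitted.
- 1 row(s) from t2 found no t1 partner → padded with NULL.
Total: 12 matched + 2 padded = 14 rows.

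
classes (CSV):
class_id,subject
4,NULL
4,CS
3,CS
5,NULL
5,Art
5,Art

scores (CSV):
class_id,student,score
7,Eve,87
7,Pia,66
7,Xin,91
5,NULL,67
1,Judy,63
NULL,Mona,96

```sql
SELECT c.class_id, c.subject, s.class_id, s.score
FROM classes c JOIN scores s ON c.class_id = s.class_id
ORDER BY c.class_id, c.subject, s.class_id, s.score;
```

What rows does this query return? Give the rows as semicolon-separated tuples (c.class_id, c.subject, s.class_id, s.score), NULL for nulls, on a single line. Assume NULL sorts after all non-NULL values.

INNER JOIN keeps only pairs where the ON condition holds.
Matching on c.class_id = s.class_id. A NULL in a compared column never satisfies the condition.
- c row (class_id=4): no match → dropped.
- c row (class_id=4): no match → dropped.
- c row (class_id=3): no match → dropped.
- c row (class_id=5): matches 1 s row(s) → 1 output row(s).
- c row (class_id=5): matches 1 s row(s) → 1 output row(s).
- c row (class_id=5): matches 1 s row(s) → 1 output row(s).
After projecting and ordering:
c.class_id | c.subject | s.class_id | s.score
5 | Art | 5 | 67
5 | Art | 5 | 67
5 | NULL | 5 | 67

(5, Art, 5, 67); (5, Art, 5, 67); (5, NULL, 5, 67)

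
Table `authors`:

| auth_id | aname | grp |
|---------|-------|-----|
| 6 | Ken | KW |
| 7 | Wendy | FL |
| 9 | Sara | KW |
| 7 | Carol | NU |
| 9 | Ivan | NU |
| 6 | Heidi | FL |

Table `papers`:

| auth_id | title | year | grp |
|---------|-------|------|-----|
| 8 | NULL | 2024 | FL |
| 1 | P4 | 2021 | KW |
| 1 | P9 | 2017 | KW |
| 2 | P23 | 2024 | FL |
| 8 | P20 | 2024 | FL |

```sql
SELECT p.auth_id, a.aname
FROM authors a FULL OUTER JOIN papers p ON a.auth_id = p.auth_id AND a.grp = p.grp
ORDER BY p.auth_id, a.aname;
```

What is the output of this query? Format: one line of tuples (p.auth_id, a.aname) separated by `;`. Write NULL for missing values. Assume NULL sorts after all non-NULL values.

FULL OUTER JOIN keeps every row from both sides; unmatched rows get NULL for the other side's columns.
Matching on a.auth_id = p.auth_id AND a.grp = p.grp.
Matched pairs: 0; unmatched a rows kept: 6; unmatched p rows kept: 5.

(1, NULL); (1, NULL); (2, NULL); (8, NULL); (8, NULL); (NULL, Carol); (NULL, Heidi); (NULL, Ivan); (NULL, Ken); (NULL, Sara); (NULL, Wendy)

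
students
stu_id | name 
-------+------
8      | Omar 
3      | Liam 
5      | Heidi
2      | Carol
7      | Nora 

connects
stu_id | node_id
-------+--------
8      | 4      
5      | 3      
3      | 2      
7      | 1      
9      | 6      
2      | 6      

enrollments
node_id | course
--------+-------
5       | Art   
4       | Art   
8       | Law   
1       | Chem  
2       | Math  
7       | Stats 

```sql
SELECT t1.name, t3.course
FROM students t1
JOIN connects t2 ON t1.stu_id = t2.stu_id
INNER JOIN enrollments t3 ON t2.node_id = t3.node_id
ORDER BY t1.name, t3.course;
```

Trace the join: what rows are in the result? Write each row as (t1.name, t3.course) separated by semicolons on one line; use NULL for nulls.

(Liam, Math); (Nora, Chem); (Omar, Art)

Evaluate left to right. First `students t1 INNER JOIN connects t2` on stu_id: 5 row(s).
Then INNER JOIN `enrollments t3` on node_id: keep only rows whose t2.node_id appears in t3.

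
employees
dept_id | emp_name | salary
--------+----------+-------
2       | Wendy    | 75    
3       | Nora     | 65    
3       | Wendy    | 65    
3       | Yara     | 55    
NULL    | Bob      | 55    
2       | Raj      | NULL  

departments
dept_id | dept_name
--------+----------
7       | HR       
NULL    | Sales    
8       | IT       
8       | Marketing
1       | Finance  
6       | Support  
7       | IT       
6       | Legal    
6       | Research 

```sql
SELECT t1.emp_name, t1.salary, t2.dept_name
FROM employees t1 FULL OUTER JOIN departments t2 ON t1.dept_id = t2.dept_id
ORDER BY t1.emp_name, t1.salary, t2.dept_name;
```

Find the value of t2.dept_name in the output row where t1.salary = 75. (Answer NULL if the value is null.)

NULL

FULL OUTER JOIN keeps every row from both sides; unmatched rows get NULL for the other side's columns.
Matching on t1.dept_id = t2.dept_id. A NULL in a compared column never satisfies the condition.
Matched pairs: 0; unmatched t1 rows kept: 6; unmatched t2 rows kept: 9.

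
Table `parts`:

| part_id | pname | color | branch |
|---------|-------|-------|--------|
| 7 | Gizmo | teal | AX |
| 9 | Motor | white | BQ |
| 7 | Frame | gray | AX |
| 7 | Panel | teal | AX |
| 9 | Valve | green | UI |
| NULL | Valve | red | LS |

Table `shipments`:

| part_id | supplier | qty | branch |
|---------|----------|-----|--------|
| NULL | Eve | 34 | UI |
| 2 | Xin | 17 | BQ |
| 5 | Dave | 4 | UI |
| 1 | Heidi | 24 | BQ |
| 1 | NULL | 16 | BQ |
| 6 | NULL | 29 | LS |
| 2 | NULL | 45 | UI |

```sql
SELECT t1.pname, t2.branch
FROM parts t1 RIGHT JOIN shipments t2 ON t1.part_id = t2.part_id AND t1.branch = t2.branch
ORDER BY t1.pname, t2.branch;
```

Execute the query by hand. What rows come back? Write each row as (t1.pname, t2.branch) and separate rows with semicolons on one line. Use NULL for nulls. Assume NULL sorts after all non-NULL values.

RIGHT JOIN keeps every row from `shipments`; unmatched rows get NULL for `parts`'s columns.
Matching on t1.part_id = t2.part_id AND t1.branch = t2.branch. A NULL in a compared column never satisfies the condition.
- t1 (part_id=7, branch=AX) has no partner in t2.
- t1 (part_id=9, branch=BQ) has no partner in t2.
- t1 (part_id=7, branch=AX) has no partner in t2.
- t1 (part_id=7, branch=AX) has no partner in t2.
- t1 (part_id=9, branch=UI) has no partner in t2.
- t1 (part_id=NULL, branch=LS) has no partner in t2.
- plus 7 unmatched t2 row(s), each kept with NULL t1 columns.
After projecting and ordering:
t1.pname | t2.branch
NULL | BQ
NULL | BQ
NULL | BQ
NULL | LS
NULL | UI
NULL | UI
NULL | UI

(NULL, BQ); (NULL, BQ); (NULL, BQ); (NULL, LS); (NULL, UI); (NULL, UI); (NULL, UI)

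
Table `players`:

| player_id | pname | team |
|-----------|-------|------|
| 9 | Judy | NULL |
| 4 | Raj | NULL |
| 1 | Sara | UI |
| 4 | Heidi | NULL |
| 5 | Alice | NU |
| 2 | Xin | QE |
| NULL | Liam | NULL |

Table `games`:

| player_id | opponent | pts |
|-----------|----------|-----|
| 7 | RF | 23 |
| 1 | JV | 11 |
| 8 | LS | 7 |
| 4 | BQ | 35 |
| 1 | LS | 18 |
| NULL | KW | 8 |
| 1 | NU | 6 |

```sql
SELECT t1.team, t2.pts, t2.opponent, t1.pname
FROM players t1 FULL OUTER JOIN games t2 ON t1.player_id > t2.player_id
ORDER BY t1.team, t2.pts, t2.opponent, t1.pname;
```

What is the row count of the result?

FULL OUTER JOIN keeps every row from both sides; unmatched rows get NULL for the other side's columns.
Matching on t1.player_id > t2.player_id. A NULL in a compared column never satisfies the condition.
- t1 (player_id=9) pairs with 6 row(s) of t2.
- t1 (player_id=4) pairs with 3 row(s) of t2.
- t1 (player_id=1) has no partner → padded with NULL.
- t1 (player_id=4) pairs with 3 row(s) of t2.
- t1 (player_id=5) pairs with 4 row(s) of t2.
- t1 (player_id=2) pairs with 3 row(s) of t2.
- t1 (player_id=NULL) has no partner → padded with NULL.
- plus 1 unmatched t2 row(s), each kept with NULL t1 columns.
Total: 19 matched + 3 padded = 22 rows.

22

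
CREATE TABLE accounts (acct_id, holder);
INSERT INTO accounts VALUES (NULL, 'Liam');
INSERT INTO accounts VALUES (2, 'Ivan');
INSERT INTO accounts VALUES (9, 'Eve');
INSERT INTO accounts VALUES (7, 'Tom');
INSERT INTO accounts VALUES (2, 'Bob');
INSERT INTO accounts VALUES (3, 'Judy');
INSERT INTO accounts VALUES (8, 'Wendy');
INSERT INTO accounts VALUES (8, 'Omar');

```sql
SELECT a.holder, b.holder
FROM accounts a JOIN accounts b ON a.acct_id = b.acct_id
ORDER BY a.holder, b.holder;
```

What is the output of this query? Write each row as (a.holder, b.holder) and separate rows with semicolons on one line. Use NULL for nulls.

(Bob, Bob); (Bob, Ivan); (Eve, Eve); (Ivan, Bob); (Ivan, Ivan); (Judy, Judy); (Omar, Omar); (Omar, Wendy); (Tom, Tom); (Wendy, Omar); (Wendy, Wendy)

INNER JOIN keeps only pairs where the ON condition holds.
Matching on a.acct_id = b.acct_id. A NULL in a compared column never satisfies the condition.
- a (acct_id=NULL) has no partner → excluded.
- a (acct_id=2) pairs with 2 row(s) of b.
- a (acct_id=9) pairs with 1 row(s) of b.
- a (acct_id=7) pairs with 1 row(s) of b.
- a (acct_id=2) pairs with 2 row(s) of b.
- a (acct_id=3) pairs with 1 row(s) of b.
- a (acct_id=8) pairs with 2 row(s) of b.
- a (acct_id=8) pairs with 2 row(s) of b.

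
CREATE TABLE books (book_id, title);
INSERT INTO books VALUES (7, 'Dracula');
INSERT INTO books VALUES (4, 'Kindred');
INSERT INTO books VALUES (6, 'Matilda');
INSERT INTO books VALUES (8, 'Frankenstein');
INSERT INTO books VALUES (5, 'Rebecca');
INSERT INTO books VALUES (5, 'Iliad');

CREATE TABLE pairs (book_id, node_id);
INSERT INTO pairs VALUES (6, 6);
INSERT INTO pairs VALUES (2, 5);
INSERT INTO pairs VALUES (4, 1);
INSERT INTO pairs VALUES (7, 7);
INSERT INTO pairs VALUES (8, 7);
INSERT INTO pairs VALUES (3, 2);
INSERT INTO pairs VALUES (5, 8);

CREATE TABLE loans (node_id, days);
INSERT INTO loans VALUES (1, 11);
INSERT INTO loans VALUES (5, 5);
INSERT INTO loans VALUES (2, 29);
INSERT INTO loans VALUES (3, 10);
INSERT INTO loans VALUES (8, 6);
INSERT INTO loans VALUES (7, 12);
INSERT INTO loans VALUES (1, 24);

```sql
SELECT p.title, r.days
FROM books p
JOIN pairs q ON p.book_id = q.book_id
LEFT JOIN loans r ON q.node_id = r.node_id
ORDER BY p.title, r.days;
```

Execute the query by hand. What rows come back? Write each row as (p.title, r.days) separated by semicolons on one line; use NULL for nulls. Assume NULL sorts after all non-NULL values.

(Dracula, 12); (Frankenstein, 12); (Iliad, 6); (Kindred, 11); (Kindred, 24); (Matilda, NULL); (Rebecca, 6)

Step 1 — p INNER JOIN q on book_id → 6 row(s).
Then LEFT JOIN `loans r` on node_id: each of those 6 rows is kept; rows whose q.node_id has no match in r get NULL for r's columns.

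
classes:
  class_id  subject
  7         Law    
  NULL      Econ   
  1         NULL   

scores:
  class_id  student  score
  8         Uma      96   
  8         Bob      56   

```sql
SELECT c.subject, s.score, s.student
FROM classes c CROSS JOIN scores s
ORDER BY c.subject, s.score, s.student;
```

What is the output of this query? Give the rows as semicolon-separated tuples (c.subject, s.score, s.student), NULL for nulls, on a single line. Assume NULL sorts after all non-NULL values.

(Econ, 56, Bob); (Econ, 96, Uma); (Law, 56, Bob); (Law, 96, Uma); (NULL, 56, Bob); (NULL, 96, Uma)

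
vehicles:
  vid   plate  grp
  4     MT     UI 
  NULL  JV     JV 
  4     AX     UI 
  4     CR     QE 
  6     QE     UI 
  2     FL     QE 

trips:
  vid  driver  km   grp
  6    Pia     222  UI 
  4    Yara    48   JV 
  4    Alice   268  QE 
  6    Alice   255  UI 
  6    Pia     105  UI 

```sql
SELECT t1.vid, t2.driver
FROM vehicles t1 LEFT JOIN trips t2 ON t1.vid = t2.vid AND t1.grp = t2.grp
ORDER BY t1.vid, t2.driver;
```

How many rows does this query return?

8

LEFT JOIN keeps every row from `vehicles`; unmatched rows get NULL for `trips`'s columns.
Matching on t1.vid = t2.vid AND t1.grp = t2.grp. A NULL in a compared column never satisfies the condition.
- vid=4, grp=UI: no t2 row matches, row kept with t2 columns NULL.
- vid=NULL, grp=JV: no t2 row matches, row kept with t2 columns NULL.
- vid=4, grp=UI: no t2 row matches, row kept with t2 columns NULL.
- vid=4, grp=QE: 1 matching t2 row(s), so 1 row(s) emitted.
- vid=6, grp=UI: 3 matching t2 row(s), so 3 row(s) emitted.
- vid=2, grp=QE: no t2 row matches, row kept with t2 columns NULL.
Total: 4 matched + 4 padded = 8 rows.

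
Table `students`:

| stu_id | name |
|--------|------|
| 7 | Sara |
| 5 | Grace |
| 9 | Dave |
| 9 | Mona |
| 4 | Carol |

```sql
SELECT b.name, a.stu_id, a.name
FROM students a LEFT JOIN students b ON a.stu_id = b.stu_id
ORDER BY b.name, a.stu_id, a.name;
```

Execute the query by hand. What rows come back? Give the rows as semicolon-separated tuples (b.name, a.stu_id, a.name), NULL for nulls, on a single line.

(Carol, 4, Carol); (Dave, 9, Dave); (Dave, 9, Mona); (Grace, 5, Grace); (Mona, 9, Dave); (Mona, 9, Mona); (Sara, 7, Sara)

LEFT JOIN keeps every row from `students a`; unmatched rows get NULL for `students b`'s columns.
Matching on a.stu_id = b.stu_id.
- a[0] stu_id=7 → 1 match(es) in b → 1 row(s).
- a[1] stu_id=5 → 1 match(es) in b → 1 row(s).
- a[2] stu_id=9 → 2 match(es) in b → 2 row(s).
- a[3] stu_id=9 → 2 match(es) in b → 2 row(s).
- a[4] stu_id=4 → 1 match(es) in b → 1 row(s).
After projecting and ordering:
b.name | a.stu_id | a.name
Carol | 4 | Carol
Dave | 9 | Dave
Dave | 9 | Mona
Grace | 5 | Grace
Mona | 9 | Dave
Mona | 9 | Mona
Sara | 7 | Sara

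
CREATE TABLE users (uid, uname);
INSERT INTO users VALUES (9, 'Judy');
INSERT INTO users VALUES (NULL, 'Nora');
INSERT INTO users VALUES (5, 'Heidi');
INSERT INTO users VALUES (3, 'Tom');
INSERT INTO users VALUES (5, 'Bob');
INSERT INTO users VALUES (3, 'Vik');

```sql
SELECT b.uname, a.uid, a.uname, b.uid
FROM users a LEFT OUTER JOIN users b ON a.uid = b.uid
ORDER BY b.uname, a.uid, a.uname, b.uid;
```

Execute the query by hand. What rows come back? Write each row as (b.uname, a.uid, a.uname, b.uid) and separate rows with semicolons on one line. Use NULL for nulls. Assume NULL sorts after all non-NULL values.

LEFT JOIN keeps every row from `users a`; unmatched rows get NULL for `users b`'s columns.
Matching on a.uid = b.uid. A NULL in a compared column never satisfies the condition.
- uid=9: 1 matching b row(s), so 1 row(s) emitted.
- uid=NULL: no b row matches, row kept with b columns NULL.
- uid=5: 2 matching b row(s), so 2 row(s) emitted.
- uid=3: 2 matching b row(s), so 2 row(s) emitted.
- uid=5: 2 matching b row(s), so 2 row(s) emitted.
- uid=3: 2 matching b row(s), so 2 row(s) emitted.
After projecting and ordering:
b.uname | a.uid | a.uname | b.uid
Bob | 5 | Bob | 5
Bob | 5 | Heidi | 5
Heidi | 5 | Bob | 5
Heidi | 5 | Heidi | 5
Judy | 9 | Judy | 9
Tom | 3 | Tom | 3
Tom | 3 | Vik | 3
Vik | 3 | Tom | 3
Vik | 3 | Vik | 3
NULL | NULL | Nora | NULL

(Bob, 5, Bob, 5); (Bob, 5, Heidi, 5); (Heidi, 5, Bob, 5); (Heidi, 5, Heidi, 5); (Judy, 9, Judy, 9); (Tom, 3, Tom, 3); (Tom, 3, Vik, 3); (Vik, 3, Tom, 3); (Vik, 3, Vik, 3); (NULL, NULL, Nora, NULL)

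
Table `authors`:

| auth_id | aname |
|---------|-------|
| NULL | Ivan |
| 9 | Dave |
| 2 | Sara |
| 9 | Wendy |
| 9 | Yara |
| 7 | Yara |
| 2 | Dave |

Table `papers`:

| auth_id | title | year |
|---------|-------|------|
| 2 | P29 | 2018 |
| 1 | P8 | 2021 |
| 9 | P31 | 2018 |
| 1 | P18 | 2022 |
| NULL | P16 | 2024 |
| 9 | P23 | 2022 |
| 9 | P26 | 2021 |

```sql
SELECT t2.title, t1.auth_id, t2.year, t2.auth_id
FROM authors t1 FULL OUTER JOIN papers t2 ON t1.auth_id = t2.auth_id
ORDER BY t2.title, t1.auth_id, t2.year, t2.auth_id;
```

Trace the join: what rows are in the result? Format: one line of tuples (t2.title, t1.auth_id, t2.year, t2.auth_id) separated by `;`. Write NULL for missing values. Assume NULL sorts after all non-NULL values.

(P16, NULL, 2024, NULL); (P18, NULL, 2022, 1); (P23, 9, 2022, 9); (P23, 9, 2022, 9); (P23, 9, 2022, 9); (P26, 9, 2021, 9); (P26, 9, 2021, 9); (P26, 9, 2021, 9); (P29, 2, 2018, 2); (P29, 2, 2018, 2); (P31, 9, 2018, 9); (P31, 9, 2018, 9); (P31, 9, 2018, 9); (P8, NULL, 2021, 1); (NULL, 7, NULL, NULL); (NULL, NULL, NULL, NULL)

FULL OUTER JOIN keeps every row from both sides; unmatched rows get NULL for the other side's columns.
Matching on t1.auth_id = t2.auth_id. A NULL in a compared column never satisfies the condition.
Matched pairs: 11; unmatched t1 rows kept: 2; unmatched t2 rows kept: 3.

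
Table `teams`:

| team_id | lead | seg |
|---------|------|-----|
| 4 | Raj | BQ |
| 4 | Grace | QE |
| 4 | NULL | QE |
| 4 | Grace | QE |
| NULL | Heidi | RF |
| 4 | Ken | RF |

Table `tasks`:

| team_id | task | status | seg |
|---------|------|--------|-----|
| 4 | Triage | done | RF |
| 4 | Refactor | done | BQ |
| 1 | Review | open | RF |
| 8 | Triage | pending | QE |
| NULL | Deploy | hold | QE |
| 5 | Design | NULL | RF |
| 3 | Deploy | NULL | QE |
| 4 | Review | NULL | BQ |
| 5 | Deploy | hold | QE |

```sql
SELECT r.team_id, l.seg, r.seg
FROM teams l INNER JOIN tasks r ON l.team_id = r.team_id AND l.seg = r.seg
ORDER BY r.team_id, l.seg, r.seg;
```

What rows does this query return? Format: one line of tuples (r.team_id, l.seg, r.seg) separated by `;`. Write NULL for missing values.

INNER JOIN keeps only pairs where the ON condition holds.
Matching on l.team_id = r.team_id AND l.seg = r.seg. A NULL in a compared column never satisfies the condition.
- l row (team_id=4, seg=BQ): matches 2 r row(s) → 2 output row(s).
- l row (team_id=4, seg=QE): no match → dropped.
- l row (team_id=4, seg=QE): no match → dropped.
- l row (team_id=4, seg=QE): no match → dropped.
- l row (team_id=NULL, seg=RF): no match → dropped.
- l row (team_id=4, seg=RF): matches 1 r row(s) → 1 output row(s).
After projecting and ordering:
r.team_id | l.seg | r.seg
4 | BQ | BQ
4 | BQ | BQ
4 | RF | RF

(4, BQ, BQ); (4, BQ, BQ); (4, RF, RF)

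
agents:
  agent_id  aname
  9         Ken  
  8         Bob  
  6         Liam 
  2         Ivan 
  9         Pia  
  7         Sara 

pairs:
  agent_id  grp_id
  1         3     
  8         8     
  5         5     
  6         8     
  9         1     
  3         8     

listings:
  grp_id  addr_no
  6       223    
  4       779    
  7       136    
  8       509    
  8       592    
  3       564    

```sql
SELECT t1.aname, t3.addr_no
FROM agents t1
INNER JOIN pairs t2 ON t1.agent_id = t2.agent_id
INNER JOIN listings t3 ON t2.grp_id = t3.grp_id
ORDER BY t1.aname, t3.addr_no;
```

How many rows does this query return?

4

Evaluate left to right. First `agents t1 INNER JOIN pairs t2` on agent_id: 4 row(s).
Then INNER JOIN `listings t3` on grp_id: keep only rows whose t2.grp_id appears in t3.
Result: 4 row(s).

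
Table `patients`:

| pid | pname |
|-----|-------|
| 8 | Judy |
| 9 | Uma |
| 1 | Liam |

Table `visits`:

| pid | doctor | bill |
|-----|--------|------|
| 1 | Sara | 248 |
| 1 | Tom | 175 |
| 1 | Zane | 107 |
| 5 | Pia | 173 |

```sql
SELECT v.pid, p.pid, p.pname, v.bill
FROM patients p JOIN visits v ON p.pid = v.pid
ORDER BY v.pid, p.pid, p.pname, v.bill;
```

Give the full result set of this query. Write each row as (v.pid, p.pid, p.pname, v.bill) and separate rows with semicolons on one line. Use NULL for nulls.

INNER JOIN keeps only pairs where the ON condition holds.
Matching on p.pid = v.pid.
Matched pairs: 3.

(1, 1, Liam, 107); (1, 1, Liam, 175); (1, 1, Liam, 248)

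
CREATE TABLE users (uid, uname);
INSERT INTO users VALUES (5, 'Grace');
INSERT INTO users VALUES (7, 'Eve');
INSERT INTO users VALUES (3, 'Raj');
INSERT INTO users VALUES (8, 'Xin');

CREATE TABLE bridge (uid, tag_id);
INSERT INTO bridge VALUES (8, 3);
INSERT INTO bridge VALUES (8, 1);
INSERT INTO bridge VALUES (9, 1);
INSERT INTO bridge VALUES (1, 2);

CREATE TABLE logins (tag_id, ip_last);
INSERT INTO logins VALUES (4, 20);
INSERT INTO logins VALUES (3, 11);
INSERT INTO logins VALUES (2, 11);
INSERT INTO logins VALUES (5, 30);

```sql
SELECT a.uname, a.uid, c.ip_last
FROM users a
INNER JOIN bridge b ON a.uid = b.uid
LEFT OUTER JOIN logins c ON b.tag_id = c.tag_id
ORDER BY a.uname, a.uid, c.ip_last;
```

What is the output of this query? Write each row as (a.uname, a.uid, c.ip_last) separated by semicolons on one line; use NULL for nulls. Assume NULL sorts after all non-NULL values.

Step 1 — a INNER JOIN b on uid → 2 row(s).
Then LEFT JOIN `logins c` on tag_id: each of those 2 rows is kept; rows whose b.tag_id has no match in c get NULL for c's columns.

(Xin, 8, 11); (Xin, 8, NULL)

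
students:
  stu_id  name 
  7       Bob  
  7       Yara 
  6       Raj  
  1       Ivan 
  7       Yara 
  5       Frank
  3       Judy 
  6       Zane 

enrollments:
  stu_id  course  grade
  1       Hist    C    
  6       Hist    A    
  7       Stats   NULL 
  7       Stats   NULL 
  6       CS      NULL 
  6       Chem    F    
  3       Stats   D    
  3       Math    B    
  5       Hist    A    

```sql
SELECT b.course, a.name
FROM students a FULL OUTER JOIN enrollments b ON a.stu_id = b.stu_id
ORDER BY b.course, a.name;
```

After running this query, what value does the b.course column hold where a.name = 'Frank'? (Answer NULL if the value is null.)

Hist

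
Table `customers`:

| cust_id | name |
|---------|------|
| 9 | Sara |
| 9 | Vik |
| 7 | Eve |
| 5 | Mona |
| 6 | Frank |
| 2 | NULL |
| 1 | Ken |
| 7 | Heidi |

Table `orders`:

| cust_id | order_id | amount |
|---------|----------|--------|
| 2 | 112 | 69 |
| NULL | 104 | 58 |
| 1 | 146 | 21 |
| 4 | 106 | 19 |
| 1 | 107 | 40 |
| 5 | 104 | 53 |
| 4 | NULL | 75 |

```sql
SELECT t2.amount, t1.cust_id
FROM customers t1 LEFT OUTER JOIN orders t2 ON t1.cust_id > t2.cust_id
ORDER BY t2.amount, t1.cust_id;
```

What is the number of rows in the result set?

38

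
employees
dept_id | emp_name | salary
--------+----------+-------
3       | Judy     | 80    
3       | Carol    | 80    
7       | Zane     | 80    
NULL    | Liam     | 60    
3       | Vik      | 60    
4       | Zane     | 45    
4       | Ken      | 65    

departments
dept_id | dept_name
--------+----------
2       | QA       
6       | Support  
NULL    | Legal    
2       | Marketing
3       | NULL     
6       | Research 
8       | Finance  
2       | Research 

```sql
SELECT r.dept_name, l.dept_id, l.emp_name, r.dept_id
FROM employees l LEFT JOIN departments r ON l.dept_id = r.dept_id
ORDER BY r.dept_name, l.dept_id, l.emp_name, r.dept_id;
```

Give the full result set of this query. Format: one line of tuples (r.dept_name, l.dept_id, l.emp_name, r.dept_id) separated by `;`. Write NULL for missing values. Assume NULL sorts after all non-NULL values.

LEFT JOIN keeps every row from `employees`; unmatched rows get NULL for `departments`'s columns.
Matching on l.dept_id = r.dept_id. A NULL in a compared column never satisfies the condition.
- dept_id=3: 1 matching r row(s), so 1 row(s) emitted.
- dept_id=3: 1 matching r row(s), so 1 row(s) emitted.
- dept_id=7: no r row matches, row kept with r columns NULL.
- dept_id=NULL: no r row matches, row kept with r columns NULL.
- dept_id=3: 1 matching r row(s), so 1 row(s) emitted.
- dept_id=4: no r row matches, row kept with r columns NULL.
- dept_id=4: no r row matches, row kept with r columns NULL.
After projecting and ordering:
r.dept_name | l.dept_id | l.emp_name | r.dept_id
NULL | 3 | Carol | 3
NULL | 3 | Judy | 3
NULL | 3 | Vik | 3
NULL | 4 | Ken | NULL
NULL | 4 | Zane | NULL
NULL | 7 | Zane | NULL
NULL | NULL | Liam | NULL

(NULL, 3, Carol, 3); (NULL, 3, Judy, 3); (NULL, 3, Vik, 3); (NULL, 4, Ken, NULL); (NULL, 4, Zane, NULL); (NULL, 7, Zane, NULL); (NULL, NULL, Liam, NULL)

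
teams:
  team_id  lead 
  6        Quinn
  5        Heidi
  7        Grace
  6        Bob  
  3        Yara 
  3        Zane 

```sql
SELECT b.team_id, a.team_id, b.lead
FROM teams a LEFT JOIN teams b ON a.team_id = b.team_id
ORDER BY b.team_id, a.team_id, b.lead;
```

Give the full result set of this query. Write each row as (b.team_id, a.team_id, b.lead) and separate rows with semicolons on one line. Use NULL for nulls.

LEFT JOIN keeps every row from `teams a`; unmatched rows get NULL for `teams b`'s columns.
Matching on a.team_id = b.team_id.
- a (team_id=6) pairs with 2 row(s) of b.
- a (team_id=5) pairs with 1 row(s) of b.
- a (team_id=7) pairs with 1 row(s) of b.
- a (team_id=6) pairs with 2 row(s) of b.
- a (team_id=3) pairs with 2 row(s) of b.
- a (team_id=3) pairs with 2 row(s) of b.
After projecting and ordering:
b.team_id | a.team_id | b.lead
3 | 3 | Yara
3 | 3 | Yara
3 | 3 | Zane
3 | 3 | Zane
5 | 5 | Heidi
6 | 6 | Bob
6 | 6 | Bob
6 | 6 | Quinn
6 | 6 | Quinn
7 | 7 | Grace

(3, 3, Yara); (3, 3, Yara); (3, 3, Zane); (3, 3, Zane); (5, 5, Heidi); (6, 6, Bob); (6, 6, Bob); (6, 6, Quinn); (6, 6, Quinn); (7, 7, Grace)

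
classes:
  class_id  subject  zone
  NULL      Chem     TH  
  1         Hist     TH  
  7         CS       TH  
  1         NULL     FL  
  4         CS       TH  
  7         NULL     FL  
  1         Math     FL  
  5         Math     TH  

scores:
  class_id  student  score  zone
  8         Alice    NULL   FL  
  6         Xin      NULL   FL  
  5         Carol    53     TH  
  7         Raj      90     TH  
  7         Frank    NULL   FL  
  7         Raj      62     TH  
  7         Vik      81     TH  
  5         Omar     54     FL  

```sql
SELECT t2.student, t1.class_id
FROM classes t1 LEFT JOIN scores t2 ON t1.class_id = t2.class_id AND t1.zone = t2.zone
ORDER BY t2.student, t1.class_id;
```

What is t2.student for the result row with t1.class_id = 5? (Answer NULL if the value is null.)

LEFT JOIN keeps every row from `classes`; unmatched rows get NULL for `scores`'s columns.
Matching on t1.class_id = t2.class_id AND t1.zone = t2.zone. A NULL in a compared column never satisfies the condition.
- class_id=NULL, zone=TH: no t2 row matches, row kept with t2 columns NULL.
- class_id=1, zone=TH: no t2 row matches, row kept with t2 columns NULL.
- class_id=7, zone=TH: 3 matching t2 row(s), so 3 row(s) emitted.
- class_id=1, zone=FL: no t2 row matches, row kept with t2 columns NULL.
- class_id=4, zone=TH: no t2 row matches, row kept with t2 columns NULL.
- class_id=7, zone=FL: 1 matching t2 row(s), so 1 row(s) emitted.
- class_id=1, zone=FL: no t2 row matches, row kept with t2 columns NULL.
- class_id=5, zone=TH: 1 matching t2 row(s), so 1 row(s) emitted.

Carol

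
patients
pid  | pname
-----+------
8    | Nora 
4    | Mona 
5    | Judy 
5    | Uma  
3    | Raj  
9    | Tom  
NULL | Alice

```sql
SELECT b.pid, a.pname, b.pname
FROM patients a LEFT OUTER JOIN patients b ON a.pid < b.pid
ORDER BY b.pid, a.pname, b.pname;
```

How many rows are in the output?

16

LEFT JOIN keeps every row from `patients a`; unmatched rows get NULL for `patients b`'s columns.
Matching on a.pid < b.pid. A NULL in a compared column never satisfies the condition.
Matched pairs: 14; unmatched a rows kept: 2.
Total: 14 matched + 2 padded = 16 rows.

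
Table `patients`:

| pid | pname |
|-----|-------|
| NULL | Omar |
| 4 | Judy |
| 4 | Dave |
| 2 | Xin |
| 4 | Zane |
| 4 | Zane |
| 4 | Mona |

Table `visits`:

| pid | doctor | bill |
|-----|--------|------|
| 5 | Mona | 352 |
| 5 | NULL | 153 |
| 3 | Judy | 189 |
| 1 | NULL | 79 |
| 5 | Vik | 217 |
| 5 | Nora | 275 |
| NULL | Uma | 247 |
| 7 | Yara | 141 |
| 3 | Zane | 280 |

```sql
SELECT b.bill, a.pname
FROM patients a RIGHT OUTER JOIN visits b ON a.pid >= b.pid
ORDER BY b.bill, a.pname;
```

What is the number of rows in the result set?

RIGHT JOIN keeps every row from `visits`; unmatched rows get NULL for `patients`'s columns.
Matching on a.pid >= b.pid. A NULL in a compared column never satisfies the condition.
- pid=NULL: no matching b row.
- pid=4: 3 matching b row(s), so 3 row(s) emitted.
- pid=4: 3 matching b row(s), so 3 row(s) emitted.
- pid=2: 1 matching b row(s), so 1 row(s) emitted.
- pid=4: 3 matching b row(s), so 3 row(s) emitted.
- pid=4: 3 matching b row(s), so 3 row(s) emitted.
- pid=4: 3 matching b row(s), so 3 row(s) emitted.
- plus 6 unmatched b row(s), each kept with NULL a columns.
Total: 16 matched + 6 padded = 22 rows.

22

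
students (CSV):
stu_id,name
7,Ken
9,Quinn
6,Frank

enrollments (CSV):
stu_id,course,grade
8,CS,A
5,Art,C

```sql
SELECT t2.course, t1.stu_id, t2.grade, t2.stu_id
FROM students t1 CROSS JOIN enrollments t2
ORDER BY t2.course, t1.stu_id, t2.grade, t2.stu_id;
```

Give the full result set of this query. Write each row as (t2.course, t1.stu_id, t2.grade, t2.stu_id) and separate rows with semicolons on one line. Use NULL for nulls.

CROSS JOIN pairs every row of `students` with every row of `enrollments`: 3 × 2 = 6 rows.
After projecting and ordering:
t2.course | t1.stu_id | t2.grade | t2.stu_id
Art | 6 | C | 5
Art | 7 | C | 5
Art | 9 | C | 5
CS | 6 | A | 8
CS | 7 | A | 8
CS | 9 | A | 8

(Art, 6, C, 5); (Art, 7, C, 5); (Art, 9, C, 5); (CS, 6, A, 8); (CS, 7, A, 8); (CS, 9, A, 8)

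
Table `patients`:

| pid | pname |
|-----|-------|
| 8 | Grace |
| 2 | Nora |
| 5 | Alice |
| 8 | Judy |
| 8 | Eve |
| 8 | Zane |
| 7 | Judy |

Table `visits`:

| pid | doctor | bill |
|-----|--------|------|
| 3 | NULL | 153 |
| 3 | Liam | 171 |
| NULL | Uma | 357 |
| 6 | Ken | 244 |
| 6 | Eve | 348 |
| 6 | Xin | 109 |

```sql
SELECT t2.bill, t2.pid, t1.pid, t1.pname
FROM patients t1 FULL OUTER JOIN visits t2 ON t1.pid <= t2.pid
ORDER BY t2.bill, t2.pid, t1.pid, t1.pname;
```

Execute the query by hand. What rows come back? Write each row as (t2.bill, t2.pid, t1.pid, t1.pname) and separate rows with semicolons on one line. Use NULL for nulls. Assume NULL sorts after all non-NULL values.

FULL OUTER JOIN keeps every row from both sides; unmatched rows get NULL for the other side's columns.
Matching on t1.pid <= t2.pid. A NULL in a compared column never satisfies the condition.
- t1 row (pid=8): no match → kept, t2 columns NULL.
- t1 row (pid=2): matches 5 t2 row(s) → 5 output row(s).
- t1 row (pid=5): matches 3 t2 row(s) → 3 output row(s).
- t1 row (pid=8): no match → kept, t2 columns NULL.
- t1 row (pid=8): no match → kept, t2 columns NULL.
- t1 row (pid=8): no match → kept, t2 columns NULL.
- t1 row (pid=7): no match → kept, t2 columns NULL.
- 1 t2 row(s) had no t1 match → kept, t1 columns NULL.

(109, 6, 2, Nora); (109, 6, 5, Alice); (153, 3, 2, Nora); (171, 3, 2, Nora); (244, 6, 2, Nora); (244, 6, 5, Alice); (348, 6, 2, Nora); (348, 6, 5, Alice); (357, NULL, NULL, NULL); (NULL, NULL, 7, Judy); (NULL, NULL, 8, Eve); (NULL, NULL, 8, Grace); (NULL, NULL, 8, Judy); (NULL, NULL, 8, Zane)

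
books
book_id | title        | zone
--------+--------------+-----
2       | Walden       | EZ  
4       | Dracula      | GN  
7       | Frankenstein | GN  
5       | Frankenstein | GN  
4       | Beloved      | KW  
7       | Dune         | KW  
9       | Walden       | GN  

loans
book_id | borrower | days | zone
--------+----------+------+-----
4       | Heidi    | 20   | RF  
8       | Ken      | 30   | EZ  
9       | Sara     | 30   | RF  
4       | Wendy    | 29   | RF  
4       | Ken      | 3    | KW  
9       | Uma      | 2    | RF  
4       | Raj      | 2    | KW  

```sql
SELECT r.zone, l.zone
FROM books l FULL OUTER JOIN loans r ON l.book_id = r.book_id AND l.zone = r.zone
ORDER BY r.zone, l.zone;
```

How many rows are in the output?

13

FULL OUTER JOIN keeps every row from both sides; unmatched rows get NULL for the other side's columns.
Matching on l.book_id = r.book_id AND l.zone = r.zone.
Matched pairs: 2; unmatched l rows kept: 6; unmatched r rows kept: 5.
Total: 2 matched + 11 padded = 13 rows.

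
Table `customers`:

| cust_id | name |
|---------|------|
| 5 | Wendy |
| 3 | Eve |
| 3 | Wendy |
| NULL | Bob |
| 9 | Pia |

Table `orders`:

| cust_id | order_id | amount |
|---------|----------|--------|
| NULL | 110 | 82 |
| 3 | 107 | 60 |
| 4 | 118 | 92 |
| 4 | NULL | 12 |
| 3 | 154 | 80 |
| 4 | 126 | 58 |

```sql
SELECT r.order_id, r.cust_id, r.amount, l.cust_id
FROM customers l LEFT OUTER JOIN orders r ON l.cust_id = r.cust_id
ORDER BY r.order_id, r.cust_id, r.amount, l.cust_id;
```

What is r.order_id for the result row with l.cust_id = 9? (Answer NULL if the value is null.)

NULL

LEFT JOIN keeps every row from `customers`; unmatched rows get NULL for `orders`'s columns.
Matching on l.cust_id = r.cust_id. A NULL in a compared column never satisfies the condition.
- cust_id=5: no r row matches, row kept with r columns NULL.
- cust_id=3: 2 matching r row(s), so 2 row(s) emitted.
- cust_id=3: 2 matching r row(s), so 2 row(s) emitted.
- cust_id=NULL: no r row matches, row kept with r columns NULL.
- cust_id=9: no r row matches, row kept with r columns NULL.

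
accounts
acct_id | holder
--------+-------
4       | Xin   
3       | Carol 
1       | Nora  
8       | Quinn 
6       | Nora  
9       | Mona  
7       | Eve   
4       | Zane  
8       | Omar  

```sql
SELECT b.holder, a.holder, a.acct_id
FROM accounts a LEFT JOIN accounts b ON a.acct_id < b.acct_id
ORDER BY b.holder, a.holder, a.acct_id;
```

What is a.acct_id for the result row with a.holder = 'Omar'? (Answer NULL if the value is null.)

8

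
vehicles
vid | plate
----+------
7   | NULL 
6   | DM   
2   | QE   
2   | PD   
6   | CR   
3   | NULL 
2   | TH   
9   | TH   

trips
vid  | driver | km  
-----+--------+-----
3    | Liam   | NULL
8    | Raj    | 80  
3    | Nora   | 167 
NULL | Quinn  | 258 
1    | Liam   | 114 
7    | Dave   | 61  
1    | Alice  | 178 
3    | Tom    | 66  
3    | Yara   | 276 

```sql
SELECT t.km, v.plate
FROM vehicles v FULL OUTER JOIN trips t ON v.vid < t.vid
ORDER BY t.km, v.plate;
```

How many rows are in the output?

FULL OUTER JOIN keeps every row from both sides; unmatched rows get NULL for the other side's columns.
Matching on v.vid < t.vid. A NULL in a compared column never satisfies the condition.
- v[0] vid=7 → 1 match(es) in t → 1 row(s).
- v[1] vid=6 → 2 match(es) in t → 2 row(s).
- v[2] vid=2 → 6 match(es) in t → 6 row(s).
- v[3] vid=2 → 6 match(es) in t → 6 row(s).
- v[4] vid=6 → 2 match(es) in t → 2 row(s).
- v[5] vid=3 → 2 match(es) in t → 2 row(s).
- v[6] vid=2 → 6 match(es) in t → 6 row(s).
- v[7] vid=9 → no match; kept with NULLs on the t side.
- 3 t row(s) had no v match → kept, v columns NULL.
Total: 25 matched + 4 padded = 29 rows.

29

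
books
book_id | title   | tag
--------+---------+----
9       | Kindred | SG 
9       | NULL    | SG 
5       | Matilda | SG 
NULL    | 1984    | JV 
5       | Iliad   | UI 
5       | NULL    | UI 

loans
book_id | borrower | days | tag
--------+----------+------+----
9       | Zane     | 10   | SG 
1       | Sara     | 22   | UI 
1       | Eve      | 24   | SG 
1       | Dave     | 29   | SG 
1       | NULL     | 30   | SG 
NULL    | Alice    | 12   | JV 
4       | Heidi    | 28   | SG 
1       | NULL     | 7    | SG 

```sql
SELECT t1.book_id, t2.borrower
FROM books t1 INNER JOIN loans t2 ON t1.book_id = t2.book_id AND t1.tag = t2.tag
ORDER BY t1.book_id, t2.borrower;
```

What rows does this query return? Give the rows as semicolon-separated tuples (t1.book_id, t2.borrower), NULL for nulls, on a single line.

(9, Zane); (9, Zane)

INNER JOIN keeps only pairs where the ON condition holds.
Matching on t1.book_id = t2.book_id AND t1.tag = t2.tag. A NULL in a compared column never satisfies the condition.
Matched pairs: 2.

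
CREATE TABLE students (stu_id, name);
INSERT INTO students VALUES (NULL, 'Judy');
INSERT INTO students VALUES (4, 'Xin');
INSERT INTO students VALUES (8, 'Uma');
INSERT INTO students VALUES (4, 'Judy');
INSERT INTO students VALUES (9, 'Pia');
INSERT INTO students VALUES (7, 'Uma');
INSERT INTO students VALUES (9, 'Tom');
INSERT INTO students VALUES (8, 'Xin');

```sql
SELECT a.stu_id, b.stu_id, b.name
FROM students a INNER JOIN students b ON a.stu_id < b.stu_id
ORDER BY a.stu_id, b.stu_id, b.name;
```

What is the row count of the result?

INNER JOIN keeps only pairs where the ON condition holds.
Matching on a.stu_id < b.stu_id. A NULL in a compared column never satisfies the condition.
Matched pairs: 18.
Total: 18 rows.

18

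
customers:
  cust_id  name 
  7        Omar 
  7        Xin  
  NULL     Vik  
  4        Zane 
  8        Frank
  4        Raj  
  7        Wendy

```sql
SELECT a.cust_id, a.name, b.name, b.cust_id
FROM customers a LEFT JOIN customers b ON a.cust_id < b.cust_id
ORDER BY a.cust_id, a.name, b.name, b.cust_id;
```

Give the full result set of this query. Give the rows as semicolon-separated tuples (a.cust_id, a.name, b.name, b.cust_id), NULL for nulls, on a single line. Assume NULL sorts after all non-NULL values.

(4, Raj, Frank, 8); (4, Raj, Omar, 7); (4, Raj, Wendy, 7); (4, Raj, Xin, 7); (4, Zane, Frank, 8); (4, Zane, Omar, 7); (4, Zane, Wendy, 7); (4, Zane, Xin, 7); (7, Omar, Frank, 8); (7, Wendy, Frank, 8); (7, Xin, Frank, 8); (8, Frank, NULL, NULL); (NULL, Vik, NULL, NULL)

LEFT JOIN keeps every row from `customers a`; unmatched rows get NULL for `customers b`'s columns.
Matching on a.cust_id < b.cust_id. A NULL in a compared column never satisfies the condition.
- a (cust_id=7) pairs with 1 row(s) of b.
- a (cust_id=7) pairs with 1 row(s) of b.
- a (cust_id=NULL) has no partner → padded with NULL.
- a (cust_id=4) pairs with 4 row(s) of b.
- a (cust_id=8) has no partner → padded with NULL.
- a (cust_id=4) pairs with 4 row(s) of b.
- a (cust_id=7) pairs with 1 row(s) of b.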